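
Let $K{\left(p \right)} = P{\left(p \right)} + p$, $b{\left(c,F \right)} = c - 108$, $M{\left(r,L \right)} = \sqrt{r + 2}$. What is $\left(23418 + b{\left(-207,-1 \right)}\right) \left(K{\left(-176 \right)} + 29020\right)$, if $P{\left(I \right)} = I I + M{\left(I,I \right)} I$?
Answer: $1382021460 - 4066128 i \sqrt{174} \approx 1.382 \cdot 10^{9} - 5.3636 \cdot 10^{7} i$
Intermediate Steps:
$M{\left(r,L \right)} = \sqrt{2 + r}$
$P{\left(I \right)} = I^{2} + I \sqrt{2 + I}$ ($P{\left(I \right)} = I I + \sqrt{2 + I} I = I^{2} + I \sqrt{2 + I}$)
$b{\left(c,F \right)} = -108 + c$ ($b{\left(c,F \right)} = c - 108 = -108 + c$)
$K{\left(p \right)} = p + p \left(p + \sqrt{2 + p}\right)$ ($K{\left(p \right)} = p \left(p + \sqrt{2 + p}\right) + p = p + p \left(p + \sqrt{2 + p}\right)$)
$\left(23418 + b{\left(-207,-1 \right)}\right) \left(K{\left(-176 \right)} + 29020\right) = \left(23418 - 315\right) \left(- 176 \left(1 - 176 + \sqrt{2 - 176}\right) + 29020\right) = \left(23418 - 315\right) \left(- 176 \left(1 - 176 + \sqrt{-174}\right) + 29020\right) = 23103 \left(- 176 \left(1 - 176 + i \sqrt{174}\right) + 29020\right) = 23103 \left(- 176 \left(-175 + i \sqrt{174}\right) + 29020\right) = 23103 \left(\left(30800 - 176 i \sqrt{174}\right) + 29020\right) = 23103 \left(59820 - 176 i \sqrt{174}\right) = 1382021460 - 4066128 i \sqrt{174}$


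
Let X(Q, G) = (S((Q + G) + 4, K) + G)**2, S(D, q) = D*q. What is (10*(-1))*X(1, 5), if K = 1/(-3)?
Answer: -250/9 ≈ -27.778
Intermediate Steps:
K = -1/3 ≈ -0.33333
X(Q, G) = (-4/3 - Q/3 + 2*G/3)**2 (X(Q, G) = (((Q + G) + 4)*(-1/3) + G)**2 = (((G + Q) + 4)*(-1/3) + G)**2 = ((4 + G + Q)*(-1/3) + G)**2 = ((-4/3 - G/3 - Q/3) + G)**2 = (-4/3 - Q/3 + 2*G/3)**2)
(10*(-1))*X(1, 5) = (10*(-1))*((-4 - 1*1 + 2*5)**2/9) = -10*(-4 - 1 + 10)**2/9 = -10*5**2/9 = -10*25/9 = -250/9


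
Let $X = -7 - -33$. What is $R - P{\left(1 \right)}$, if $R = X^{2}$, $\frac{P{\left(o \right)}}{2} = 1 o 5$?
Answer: $666$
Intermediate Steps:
$P{\left(o \right)} = 10 o$ ($P{\left(o \right)} = 2 \cdot 1 o 5 = 2 o 5 = 2 \cdot 5 o = 10 o$)
$X = 26$ ($X = -7 + 33 = 26$)
$R = 676$ ($R = 26^{2} = 676$)
$R - P{\left(1 \right)} = 676 - 10 \cdot 1 = 676 - 10 = 666$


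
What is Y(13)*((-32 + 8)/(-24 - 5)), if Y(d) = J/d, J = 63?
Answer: 1512/377 ≈ 4.0106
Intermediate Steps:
Y(d) = 63/d
Y(13)*((-32 + 8)/(-24 - 5)) = (63/13)*((-32 + 8)/(-24 - 5)) = (63*(1/13))*(-24/(-29)) = 63*(-24*(-1/29))/13 = (63/13)*(24/29) = 1512/377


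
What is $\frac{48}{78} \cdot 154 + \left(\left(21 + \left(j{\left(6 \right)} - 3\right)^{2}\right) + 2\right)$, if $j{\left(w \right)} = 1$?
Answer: $\frac{1583}{13} \approx 121.77$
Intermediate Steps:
$\frac{48}{78} \cdot 154 + \left(\left(21 + \left(j{\left(6 \right)} - 3\right)^{2}\right) + 2\right) = \frac{48}{78} \cdot 154 + \left(\left(21 + \left(1 - 3\right)^{2}\right) + 2\right) = 48 \cdot \frac{1}{78} \cdot 154 + \left(\left(21 + \left(-2\right)^{2}\right) + 2\right) = \frac{8}{13} \cdot 154 + \left(\left(21 + 4\right) + 2\right) = \frac{1232}{13} + \left(25 + 2\right) = \frac{1232}{13} + 27 = \frac{1583}{13}$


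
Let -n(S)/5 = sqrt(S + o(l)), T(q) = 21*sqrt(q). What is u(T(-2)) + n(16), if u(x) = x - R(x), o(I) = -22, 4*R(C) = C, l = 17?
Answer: I*(-20*sqrt(6) + 63*sqrt(2))/4 ≈ 10.026*I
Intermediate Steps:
R(C) = C/4
u(x) = 3*x/4 (u(x) = x - x/4 = 3*x/4)
n(S) = -5*sqrt(-22 + S) (n(S) = -5*sqrt(S - 22) = -5*sqrt(-22 + S))
u(T(-2)) + n(16) = 3*(21*sqrt(-2))/4 - 5*sqrt(-22 + 16) = 3*(21*(I*sqrt(2)))/4 - 5*I*sqrt(6) = 3*(21*I*sqrt(2))/4 - 5*I*sqrt(6) = 63*I*sqrt(2)/4 - 5*I*sqrt(6) = -5*I*sqrt(6) + 63*I*sqrt(2)/4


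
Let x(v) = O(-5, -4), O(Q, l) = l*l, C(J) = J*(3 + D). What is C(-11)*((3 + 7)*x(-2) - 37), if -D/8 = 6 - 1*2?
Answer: 39237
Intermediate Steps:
D = -32 (D = -8*(6 - 1*2) = -8*(6 - 2) = -8*4 = -32)
C(J) = -29*J (C(J) = J*(3 - 32) = J*(-29) = -29*J)
O(Q, l) = l**2
x(v) = 16 (x(v) = (-4)**2 = 16)
C(-11)*((3 + 7)*x(-2) - 37) = (-29*(-11))*((3 + 7)*16 - 37) = 319*(10*16 - 37) = 319*(160 - 37) = 319*123 = 39237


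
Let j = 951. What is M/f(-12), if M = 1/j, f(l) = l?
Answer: -1/11412 ≈ -8.7627e-5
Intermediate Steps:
M = 1/951 ≈ 0.0010515
M/f(-12) = (1/951)/(-12) = (1/951)*(-1/12) = -1/11412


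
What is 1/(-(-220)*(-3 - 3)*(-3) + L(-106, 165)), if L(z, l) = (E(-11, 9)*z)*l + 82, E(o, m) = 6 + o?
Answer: 1/91492 ≈ 1.0930e-5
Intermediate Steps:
L(z, l) = 82 - 5*l*z (L(z, l) = ((6 - 11)*z)*l + 82 = (-5*z)*l + 82 = -5*l*z + 82 = 82 - 5*l*z)
1/(-(-220)*(-3 - 3)*(-3) + L(-106, 165)) = 1/(-(-220)*(-3 - 3)*(-3) + (82 - 5*165*(-106))) = 1/(-(-220)*(-6*(-3)) + (82 + 87450)) = 1/(-(-220)*18 + 87532) = 1/(-44*(-90) + 87532) = 1/(3960 + 87532) = 1/91492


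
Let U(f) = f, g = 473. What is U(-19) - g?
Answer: -492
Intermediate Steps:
U(-19) - g = -19 - 1*473 = -19 - 473 = -492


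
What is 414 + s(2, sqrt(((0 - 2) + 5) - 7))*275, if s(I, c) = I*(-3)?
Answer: -1236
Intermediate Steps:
s(I, c) = -3*I
414 + s(2, sqrt(((0 - 2) + 5) - 7))*275 = 414 - 3*2*275 = 414 - 6*275 = 414 - 1650 = -1236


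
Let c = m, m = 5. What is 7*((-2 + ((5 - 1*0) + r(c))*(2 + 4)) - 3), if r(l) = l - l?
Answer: 175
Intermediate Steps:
c = 5
r(l) = 0
7*((-2 + ((5 - 1*0) + r(c))*(2 + 4)) - 3) = 7*((-2 + ((5 - 1*0) + 0)*(2 + 4)) - 3) = 7*((-2 + ((5 + 0) + 0)*6) - 3) = 7*((-2 + (5 + 0)*6) - 3) = 7*((-2 + 5*6) - 3) = 7*((-2 + 30) - 3) = 7*(28 - 3) = 7*25 = 175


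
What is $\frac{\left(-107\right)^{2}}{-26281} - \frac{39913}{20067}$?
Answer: $- \frac{1278700636}{527380827} \approx -2.4246$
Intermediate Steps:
$\frac{\left(-107\right)^{2}}{-26281} - \frac{39913}{20067} = 11449 \left(- \frac{1}{26281}\right) - \frac{39913}{20067} = - \frac{11449}{26281} - \frac{39913}{20067} = - \frac{1278700636}{527380827}$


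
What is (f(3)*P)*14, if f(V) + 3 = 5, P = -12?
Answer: -336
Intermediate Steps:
f(V) = 2 (f(V) = -3 + 5 = 2)
(f(3)*P)*14 = (2*(-12))*14 = -24*14 = -336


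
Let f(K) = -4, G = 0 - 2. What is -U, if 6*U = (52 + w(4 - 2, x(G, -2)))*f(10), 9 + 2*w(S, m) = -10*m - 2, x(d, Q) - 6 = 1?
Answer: 23/3 ≈ 7.6667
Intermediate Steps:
G = -2
x(d, Q) = 7 (x(d, Q) = 6 + 1 = 7)
w(S, m) = -11/2 - 5*m (w(S, m) = -9/2 + (-10*m - 2)/2 = -9/2 + (-2 - 10*m)/2 = -9/2 + (-1 - 5*m) = -11/2 - 5*m)
U = -23/3 (U = ((52 + (-11/2 - 5*7))*(-4))/6 = ((52 + (-11/2 - 35))*(-4))/6 = ((52 - 81/2)*(-4))/6 = ((23/2)*(-4))/6 = (⅙)*(-46) = -23/3 ≈ -7.6667)
-U = -1*(-23/3) = 23/3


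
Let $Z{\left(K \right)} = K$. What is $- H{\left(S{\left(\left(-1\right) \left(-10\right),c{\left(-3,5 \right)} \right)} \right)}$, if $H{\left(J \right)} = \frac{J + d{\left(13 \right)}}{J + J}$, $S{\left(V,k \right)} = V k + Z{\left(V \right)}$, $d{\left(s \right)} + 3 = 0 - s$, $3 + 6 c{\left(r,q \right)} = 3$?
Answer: $\frac{3}{10} \approx 0.3$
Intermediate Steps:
$c{\left(r,q \right)} = 0$ ($c{\left(r,q \right)} = - \frac{1}{2} + \frac{1}{6} \cdot 3 = - \frac{1}{2} + \frac{1}{2} = 0$)
$d{\left(s \right)} = -3 - s$ ($d{\left(s \right)} = -3 + \left(0 - s\right) = -3 - s$)
$S{\left(V,k \right)} = V + V k$ ($S{\left(V,k \right)} = V k + V = V + V k$)
$H{\left(J \right)} = \frac{-16 + J}{2 J}$ ($H{\left(J \right)} = \frac{J - 16}{J + J} = \frac{J - 16}{2 J} = \left(J - 16\right) \frac{1}{2 J} = \left(-16 + J\right) \frac{1}{2 J} = \frac{-16 + J}{2 J}$)
$- H{\left(S{\left(\left(-1\right) \left(-10\right),c{\left(-3,5 \right)} \right)} \right)} = - \frac{-16 + \left(-1\right) \left(-10\right) \left(1 + 0\right)}{2 \left(-1\right) \left(-10\right) \left(1 + 0\right)} = - \frac{-16 + 10 \cdot 1}{2 \cdot 10 \cdot 1} = - \frac{-16 + 10}{2 \cdot 10} = - \frac{-6}{2 \cdot 10} = \left(-1\right) \left(- \frac{3}{10}\right) = \frac{3}{10}$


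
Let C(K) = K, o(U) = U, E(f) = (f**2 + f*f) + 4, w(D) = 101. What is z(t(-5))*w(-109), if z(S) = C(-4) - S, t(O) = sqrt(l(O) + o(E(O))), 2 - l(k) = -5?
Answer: -404 - 101*sqrt(61) ≈ -1192.8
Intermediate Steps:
E(f) = 4 + 2*f**2 (E(f) = (f**2 + f**2) + 4 = 2*f**2 + 4 = 4 + 2*f**2)
l(k) = 7 (l(k) = 2 - 1*(-5) = 2 + 5 = 7)
t(O) = sqrt(11 + 2*O**2) (t(O) = sqrt(7 + (4 + 2*O**2)) = sqrt(11 + 2*O**2))
z(S) = -4 - S
z(t(-5))*w(-109) = (-4 - sqrt(11 + 2*(-5)**2))*101 = (-4 - sqrt(11 + 2*25))*101 = (-4 - sqrt(11 + 50))*101 = (-4 - sqrt(61))*101 = -404 - 101*sqrt(61)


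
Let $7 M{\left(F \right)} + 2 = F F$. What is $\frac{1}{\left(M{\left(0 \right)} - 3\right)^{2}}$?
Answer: $\frac{49}{529} \approx 0.092628$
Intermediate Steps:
$M{\left(F \right)} = - \frac{2}{7} + \frac{F^{2}}{7}$ ($M{\left(F \right)} = - \frac{2}{7} + \frac{F F}{7} = - \frac{2}{7} + \frac{F^{2}}{7}$)
$\frac{1}{\left(M{\left(0 \right)} - 3\right)^{2}} = \frac{1}{\left(\left(- \frac{2}{7} + \frac{0^{2}}{7}\right) - 3\right)^{2}} = \frac{1}{\left(\left(- \frac{2}{7} + \frac{1}{7} \cdot 0\right) - 3\right)^{2}} = \frac{1}{\left(\left(- \frac{2}{7} + 0\right) - 3\right)^{2}} = \frac{1}{\left(- \frac{2}{7} - 3\right)^{2}} = \frac{1}{\left(- \frac{23}{7}\right)^{2}} = \frac{1}{\frac{529}{49}} = \frac{49}{529}$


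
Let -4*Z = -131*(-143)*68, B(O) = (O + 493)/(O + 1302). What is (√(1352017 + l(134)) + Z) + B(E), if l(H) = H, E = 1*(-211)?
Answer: -347440669/1091 + 3*√150239 ≈ -3.1730e+5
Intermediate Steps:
E = -211
B(O) = (493 + O)/(1302 + O)
Z = -318461 (Z = -(-131*(-143))*68/4 = -18733*68/4 = -¼*1273844 = -318461)
(√(1352017 + l(134)) + Z) + B(E) = (√(1352017 + 134) - 318461) + (493 - 211)/(1302 - 211) = (√1352151 - 318461) + 282/1091 = (3*√150239 - 318461) + (1/1091)*282 = (-318461 + 3*√150239) + 282/1091 = -347440669/1091 + 3*√150239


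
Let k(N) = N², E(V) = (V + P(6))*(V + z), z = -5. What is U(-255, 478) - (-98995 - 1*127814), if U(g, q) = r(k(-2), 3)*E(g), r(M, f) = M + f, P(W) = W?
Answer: 679989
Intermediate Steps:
E(V) = (-5 + V)*(6 + V) (E(V) = (V + 6)*(V - 5) = (6 + V)*(-5 + V) = (-5 + V)*(6 + V))
U(g, q) = -210 + 7*g + 7*g² (U(g, q) = ((-2)² + 3)*(-30 + g + g²) = (4 + 3)*(-30 + g + g²) = 7*(-30 + g + g²) = -210 + 7*g + 7*g²)
U(-255, 478) - (-98995 - 1*127814) = (-210 + 7*(-255) + 7*(-255)²) - (-98995 - 1*127814) = (-210 - 1785 + 7*65025) - (-98995 - 127814) = (-210 - 1785 + 455175) - 1*(-226809) = 453180 + 226809 = 679989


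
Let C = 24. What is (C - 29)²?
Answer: 25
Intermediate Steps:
(C - 29)² = (24 - 29)² = (-5)² = 25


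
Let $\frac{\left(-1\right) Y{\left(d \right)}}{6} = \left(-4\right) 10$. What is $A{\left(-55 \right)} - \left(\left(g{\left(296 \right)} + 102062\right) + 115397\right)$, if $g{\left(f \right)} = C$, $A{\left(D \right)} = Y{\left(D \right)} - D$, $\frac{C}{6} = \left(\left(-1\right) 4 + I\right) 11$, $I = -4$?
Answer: $-216636$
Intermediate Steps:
$Y{\left(d \right)} = 240$ ($Y{\left(d \right)} = - 6 \left(\left(-4\right) 10\right) = \left(-6\right) \left(-40\right) = 240$)
$C = -528$ ($C = 6 \left(\left(-1\right) 4 - 4\right) 11 = 6 \left(-4 - 4\right) 11 = 6 \left(\left(-8\right) 11\right) = 6 \left(-88\right) = -528$)
$A{\left(D \right)} = 240 - D$
$g{\left(f \right)} = -528$
$A{\left(-55 \right)} - \left(\left(g{\left(296 \right)} + 102062\right) + 115397\right) = \left(240 - -55\right) - \left(\left(-528 + 102062\right) + 115397\right) = \left(240 + 55\right) - \left(101534 + 115397\right) = 295 - 216931 = -216636$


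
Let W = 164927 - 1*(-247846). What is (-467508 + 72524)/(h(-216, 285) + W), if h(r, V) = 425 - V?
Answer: -394984/412913 ≈ -0.95658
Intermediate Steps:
W = 412773 (W = 164927 + 247846 = 412773)
(-467508 + 72524)/(h(-216, 285) + W) = (-467508 + 72524)/((425 - 1*285) + 412773) = -394984/((425 - 285) + 412773) = -394984/(140 + 412773) = -394984/412913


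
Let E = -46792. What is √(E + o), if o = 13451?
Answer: I*√33341 ≈ 182.6*I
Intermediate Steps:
√(E + o) = √(-46792 + 13451) = √(-33341) = I*√33341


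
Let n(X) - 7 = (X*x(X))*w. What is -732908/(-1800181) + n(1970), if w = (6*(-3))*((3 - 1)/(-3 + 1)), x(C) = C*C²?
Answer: 488037937835724314175/1800181 ≈ 2.7110e+14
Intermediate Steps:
x(C) = C³
w = 18 (w = -36/(-2) = -36*(-1)/2 = -18*(-1) = 18)
n(X) = 7 + 18*X⁴ (n(X) = 7 + (X*X³)*18 = 7 + X⁴*18 = 7 + 18*X⁴)
-732908/(-1800181) + n(1970) = -732908/(-1800181) + (7 + 18*1970⁴) = -732908*(-1/1800181) + (7 + 18*15061384810000) = 732908/1800181 + (7 + 271104926580000) = 732908/1800181 + 271104926580007 = 488037937835724314175/1800181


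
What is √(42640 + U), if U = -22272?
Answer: 4*√1273 ≈ 142.72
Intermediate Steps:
√(42640 + U) = √(42640 - 22272) = √20368 = 4*√1273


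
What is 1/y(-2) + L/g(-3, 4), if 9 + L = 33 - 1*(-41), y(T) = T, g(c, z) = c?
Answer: -133/6 ≈ -22.167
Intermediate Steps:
L = 65 (L = -9 + (33 - 1*(-41)) = -9 + (33 + 41) = -9 + 74 = 65)
1/y(-2) + L/g(-3, 4) = 1/(-2) + 65/(-3) = -1/2 - 1/3*65 = -1/2 - 65/3 = -133/6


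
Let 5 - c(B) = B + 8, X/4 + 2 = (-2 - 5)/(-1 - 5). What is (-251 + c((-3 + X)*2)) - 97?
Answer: -1015/3 ≈ -338.33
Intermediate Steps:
X = -10/3 (X = -8 + 4*((-2 - 5)/(-1 - 5)) = -8 + 4*(-7/(-6)) = -8 + 4*(-7*(-1/6)) = -8 + 4*(7/6) = -8 + 14/3 = -10/3 ≈ -3.3333)
c(B) = -3 - B (c(B) = 5 - (B + 8) = 5 - (8 + B) = 5 + (-8 - B) = -3 - B)
(-251 + c((-3 + X)*2)) - 97 = (-251 + (-3 - (-3 - 10/3)*2)) - 97 = (-251 + (-3 - (-19)*2/3)) - 97 = (-251 + (-3 - 1*(-38/3))) - 97 = (-251 + (-3 + 38/3)) - 97 = (-251 + 29/3) - 97 = -724/3 - 97 = -1015/3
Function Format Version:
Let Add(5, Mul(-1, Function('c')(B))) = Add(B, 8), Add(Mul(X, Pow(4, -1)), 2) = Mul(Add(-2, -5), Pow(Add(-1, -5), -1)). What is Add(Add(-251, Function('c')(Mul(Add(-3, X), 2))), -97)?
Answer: Rational(-1015, 3) ≈ -338.33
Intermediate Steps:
X = Rational(-10, 3) (X = Add(-8, Mul(4, Mul(Add(-2, -5), Pow(Add(-1, -5), -1)))) = Add(-8, Mul(4, Mul(-7, Pow(-6, -1)))) = Add(-8, Mul(4, Mul(-7, Rational(-1, 6)))) = Add(-8, Mul(4, Rational(7, 6))) = Add(-8, Rational(14, 3)) = Rational(-10, 3) ≈ -3.3333)
Function('c')(B) = Add(-3, Mul(-1, B)) (Function('c')(B) = Add(5, Mul(-1, Add(B, 8))) = Add(5, Mul(-1, Add(8, B))) = Add(5, Add(-8, Mul(-1, B))) = Add(-3, Mul(-1, B)))
Add(Add(-251, Function('c')(Mul(Add(-3, X), 2))), -97) = Add(Add(-251, Add(-3, Mul(-1, Mul(Add(-3, Rational(-10, 3)), 2)))), -97) = Add(Add(-251, Add(-3, Mul(-1, Mul(Rational(-19, 3), 2)))), -97) = Add(Add(-251, Add(-3, Mul(-1, Rational(-38, 3)))), -97) = Add(Add(-251, Add(-3, Rational(38, 3))), -97) = Add(Add(-251, Rational(29, 3)), -97) = Add(Rational(-724, 3), -97) = Rational(-1015, 3)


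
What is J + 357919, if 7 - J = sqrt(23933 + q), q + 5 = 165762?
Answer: 357926 - sqrt(189690) ≈ 3.5749e+5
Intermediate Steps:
q = 165757 (q = -5 + 165762 = 165757)
J = 7 - sqrt(189690) (J = 7 - sqrt(23933 + 165757) = 7 - sqrt(189690) ≈ -428.53)
J + 357919 = (7 - sqrt(189690)) + 357919 = 357926 - sqrt(189690)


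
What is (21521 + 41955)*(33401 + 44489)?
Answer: 4944145640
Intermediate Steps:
(21521 + 41955)*(33401 + 44489) = 63476*77890 = 4944145640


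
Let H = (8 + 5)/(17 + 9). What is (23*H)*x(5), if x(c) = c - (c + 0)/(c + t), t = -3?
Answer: 115/4 ≈ 28.750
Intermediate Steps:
H = ½ (H = 13/26 = 13*(1/26) = ½ ≈ 0.50000)
x(c) = c - c/(-3 + c) (x(c) = c - (c + 0)/(c - 3) = c - c/(-3 + c))
(23*H)*x(5) = (23*(½))*(5*(-4 + 5)/(-3 + 5)) = 23*(5*1/2)/2 = 23*(5*(½)*1)/2 = (23/2)*(5/2) = 115/4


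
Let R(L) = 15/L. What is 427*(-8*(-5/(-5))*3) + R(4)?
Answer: -40977/4 ≈ -10244.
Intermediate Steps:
427*(-8*(-5/(-5))*3) + R(4) = 427*(-8*(-5/(-5))*3) + 15/4 = 427*(-8*(-5*(-⅕))*3) + 15*(¼) = 427*(-8*3) + 15/4 = 427*(-24) + 15/4 = -10248 + 15/4 = -40977/4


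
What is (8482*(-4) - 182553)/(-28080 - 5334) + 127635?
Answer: 4265012371/33414 ≈ 1.2764e+5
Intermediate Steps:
(8482*(-4) - 182553)/(-28080 - 5334) + 127635 = (-33928 - 182553)/(-33414) + 127635 = -216481*(-1/33414) + 127635 = 216481/33414 + 127635 = 4265012371/33414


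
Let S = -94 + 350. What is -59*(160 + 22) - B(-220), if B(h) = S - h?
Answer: -11214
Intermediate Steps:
S = 256
B(h) = 256 - h
-59*(160 + 22) - B(-220) = -59*(160 + 22) - (256 - 1*(-220)) = -59*182 - (256 + 220) = -10738 - 1*476 = -10738 - 476 = -11214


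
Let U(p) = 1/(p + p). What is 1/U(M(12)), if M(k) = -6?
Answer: -12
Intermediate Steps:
U(p) = 1/(2*p)
1/U(M(12)) = 1/((½)/(-6)) = 1/((½)*(-⅙)) = 1/(-1/12) = -12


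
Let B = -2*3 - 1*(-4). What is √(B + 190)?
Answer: 2*√47 ≈ 13.711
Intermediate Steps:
B = -2 (B = -6 + 4 = -2)
√(B + 190) = √(-2 + 190) = √188 = 2*√47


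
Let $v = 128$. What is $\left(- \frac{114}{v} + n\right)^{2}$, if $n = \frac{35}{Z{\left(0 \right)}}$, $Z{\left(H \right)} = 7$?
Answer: $\frac{69169}{4096} \approx 16.887$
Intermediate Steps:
$n = 5$ ($n = \frac{35}{7} = 35 \cdot \frac{1}{7} = 5$)
$\left(- \frac{114}{v} + n\right)^{2} = \left(- \frac{114}{128} + 5\right)^{2} = \left(\left(-114\right) \frac{1}{128} + 5\right)^{2} = \left(- \frac{57}{64} + 5\right)^{2} = \left(\frac{263}{64}\right)^{2} = \frac{69169}{4096}$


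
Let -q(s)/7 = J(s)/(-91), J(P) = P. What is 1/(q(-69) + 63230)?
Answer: 13/821921 ≈ 1.5817e-5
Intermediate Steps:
q(s) = s/13 (q(s) = -7*s/(-91) = -7*s*(-1)/91 = -(-1)*s/13 = s/13)
1/(q(-69) + 63230) = 1/((1/13)*(-69) + 63230) = 1/(-69/13 + 63230) = 1/(821921/13) = 13/821921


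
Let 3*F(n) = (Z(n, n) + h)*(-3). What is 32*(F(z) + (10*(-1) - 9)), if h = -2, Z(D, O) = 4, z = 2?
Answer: -672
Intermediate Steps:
F(n) = -2 (F(n) = ((4 - 2)*(-3))/3 = (2*(-3))/3 = (1/3)*(-6) = -2)
32*(F(z) + (10*(-1) - 9)) = 32*(-2 + (10*(-1) - 9)) = 32*(-2 + (-10 - 9)) = 32*(-2 - 19) = 32*(-21) = -672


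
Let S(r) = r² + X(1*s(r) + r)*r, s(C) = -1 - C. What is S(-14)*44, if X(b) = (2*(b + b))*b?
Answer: 6160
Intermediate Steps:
X(b) = 4*b² (X(b) = (2*(2*b))*b = (4*b)*b = 4*b²)
S(r) = r² + 4*r (S(r) = r² + (4*(1*(-1 - r) + r)²)*r = r² + (4*((-1 - r) + r)²)*r = r² + (4*(-1)²)*r = r² + (4*1)*r = r² + 4*r)
S(-14)*44 = -14*(4 - 14)*44 = -14*(-10)*44 = 140*44 = 6160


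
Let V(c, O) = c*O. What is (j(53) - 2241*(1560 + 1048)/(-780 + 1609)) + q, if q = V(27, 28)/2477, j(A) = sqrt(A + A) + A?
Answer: -14367437183/2053433 + sqrt(106) ≈ -6986.5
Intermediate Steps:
V(c, O) = O*c
j(A) = A + sqrt(2)*sqrt(A) (j(A) = sqrt(2*A) + A = sqrt(2)*sqrt(A) + A = A + sqrt(2)*sqrt(A))
q = 756/2477 (q = (28*27)/2477 = 756*(1/2477) = 756/2477 ≈ 0.30521)
(j(53) - 2241*(1560 + 1048)/(-780 + 1609)) + q = ((53 + sqrt(2)*sqrt(53)) - 2241*(1560 + 1048)/(-780 + 1609)) + 756/2477 = ((53 + sqrt(106)) - 2241/(829/2608)) + 756/2477 = ((53 + sqrt(106)) - 2241/(829*(1/2608))) + 756/2477 = ((53 + sqrt(106)) - 2241/829/2608) + 756/2477 = ((53 + sqrt(106)) - 2241*2608/829) + 756/2477 = ((53 + sqrt(106)) - 5844528/829) + 756/2477 = (-5800591/829 + sqrt(106)) + 756/2477 = -14367437183/2053433 + sqrt(106)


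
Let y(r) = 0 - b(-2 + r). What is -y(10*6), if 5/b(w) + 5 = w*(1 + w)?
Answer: 5/3417 ≈ 0.0014633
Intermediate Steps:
b(w) = 5/(-5 + w*(1 + w))
y(r) = -5/(-7 + r + (-2 + r)²) (y(r) = 0 - 5/(-5 + (-2 + r) + (-2 + r)²) = 0 - 5/(-7 + r + (-2 + r)²) = -5/(-7 + r + (-2 + r)²))
-y(10*6) = -(-5)/(-7 + 10*6 + (-2 + 10*6)²) = -(-5)/(-7 + 60 + (-2 + 60)²) = -(-5)/(-7 + 60 + 58²) = -(-5)/(-7 + 60 + 3364) = -(-5)/3417 = -1*(-5/3417) = 5/3417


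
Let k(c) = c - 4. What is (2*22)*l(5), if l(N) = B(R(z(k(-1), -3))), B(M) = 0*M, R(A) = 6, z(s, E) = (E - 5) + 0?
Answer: 0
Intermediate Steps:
k(c) = -4 + c
z(s, E) = -5 + E (z(s, E) = (-5 + E) + 0 = -5 + E)
B(M) = 0
l(N) = 0
(2*22)*l(5) = (2*22)*0 = 44*0 = 0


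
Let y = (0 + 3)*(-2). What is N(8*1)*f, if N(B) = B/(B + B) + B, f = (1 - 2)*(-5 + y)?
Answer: 187/2 ≈ 93.500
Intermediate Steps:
y = -6 (y = 3*(-2) = -6)
f = 11 (f = (1 - 2)*(-5 - 6) = -1*(-11) = 11)
N(B) = 1/2 + B (N(B) = B/((2*B)) + B = B*(1/(2*B)) + B = 1/2 + B)
N(8*1)*f = (1/2 + 8*1)*11 = (1/2 + 8)*11 = (17/2)*11 = 187/2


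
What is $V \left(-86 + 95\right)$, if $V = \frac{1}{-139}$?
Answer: $- \frac{9}{139} \approx -0.064748$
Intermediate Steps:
$V = - \frac{1}{139} \approx -0.0071942$
$V \left(-86 + 95\right) = - \frac{-86 + 95}{139} = \left(- \frac{1}{139}\right) 9 = - \frac{9}{139}$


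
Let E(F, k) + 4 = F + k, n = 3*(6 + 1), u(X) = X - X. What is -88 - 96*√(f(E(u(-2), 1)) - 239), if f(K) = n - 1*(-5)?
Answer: -88 - 96*I*√213 ≈ -88.0 - 1401.1*I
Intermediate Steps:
u(X) = 0
n = 21 (n = 3*7 = 21)
E(F, k) = -4 + F + k (E(F, k) = -4 + (F + k) = -4 + F + k)
f(K) = 26 (f(K) = 21 - 1*(-5) = 21 + 5 = 26)
-88 - 96*√(f(E(u(-2), 1)) - 239) = -88 - 96*√(26 - 239) = -88 - 96*I*√213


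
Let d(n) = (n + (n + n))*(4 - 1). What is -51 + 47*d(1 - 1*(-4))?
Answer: 2064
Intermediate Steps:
d(n) = 9*n (d(n) = (n + 2*n)*3 = (3*n)*3 = 9*n)
-51 + 47*d(1 - 1*(-4)) = -51 + 47*(9*(1 - 1*(-4))) = -51 + 47*(9*(1 + 4)) = -51 + 47*(9*5) = -51 + 47*45 = -51 + 2115 = 2064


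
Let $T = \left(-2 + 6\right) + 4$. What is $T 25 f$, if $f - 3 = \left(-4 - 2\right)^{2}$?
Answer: $7800$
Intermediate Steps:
$f = 39$ ($f = 3 + \left(-4 - 2\right)^{2} = 3 + \left(-6\right)^{2} = 3 + 36 = 39$)
$T = 8$ ($T = 4 + 4 = 8$)
$T 25 f = 8 \cdot 25 \cdot 39 = 200 \cdot 39 = 7800$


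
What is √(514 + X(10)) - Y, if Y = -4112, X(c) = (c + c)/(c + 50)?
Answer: 4112 + √4629/3 ≈ 4134.7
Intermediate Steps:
X(c) = 2*c/(50 + c) (X(c) = (2*c)/(50 + c) = 2*c/(50 + c))
√(514 + X(10)) - Y = √(514 + 2*10/(50 + 10)) - 1*(-4112) = √(514 + 2*10/60) + 4112 = √(514 + 2*10*(1/60)) + 4112 = √(514 + ⅓) + 4112 = √(1543/3) + 4112 = √4629/3 + 4112 = 4112 + √4629/3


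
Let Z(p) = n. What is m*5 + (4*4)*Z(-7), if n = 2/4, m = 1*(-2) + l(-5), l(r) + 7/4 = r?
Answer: -143/4 ≈ -35.750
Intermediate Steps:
l(r) = -7/4 + r
m = -35/4 (m = 1*(-2) + (-7/4 - 5) = -2 - 27/4 = -35/4 ≈ -8.7500)
n = ½ (n = (¼)*2 = ½ ≈ 0.50000)
Z(p) = ½
m*5 + (4*4)*Z(-7) = -35/4*5 + (4*4)*(½) = -175/4 + 16*(½) = -175/4 + 8 = -143/4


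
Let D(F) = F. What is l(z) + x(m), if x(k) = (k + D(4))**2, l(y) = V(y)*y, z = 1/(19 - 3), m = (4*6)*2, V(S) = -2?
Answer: 21631/8 ≈ 2703.9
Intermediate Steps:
m = 48 (m = 24*2 = 48)
z = 1/16 ≈ 0.062500
l(y) = -2*y
x(k) = (4 + k)**2 (x(k) = (k + 4)**2 = (4 + k)**2)
l(z) + x(m) = -2*1/16 + (4 + 48)**2 = -1/8 + 52**2 = -1/8 + 2704 = 21631/8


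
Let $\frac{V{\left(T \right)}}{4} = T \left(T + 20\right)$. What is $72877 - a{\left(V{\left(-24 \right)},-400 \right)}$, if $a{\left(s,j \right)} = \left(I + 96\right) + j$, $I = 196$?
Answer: $72985$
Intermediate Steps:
$V{\left(T \right)} = 4 T \left(20 + T\right)$ ($V{\left(T \right)} = 4 T \left(T + 20\right) = 4 T \left(20 + T\right)$)
$a{\left(s,j \right)} = 292 + j$ ($a{\left(s,j \right)} = \left(196 + 96\right) + j = 292 + j$)
$72877 - a{\left(V{\left(-24 \right)},-400 \right)} = 72877 - \left(292 - 400\right) = 72877 - -108 = 72877 + 108 = 72985$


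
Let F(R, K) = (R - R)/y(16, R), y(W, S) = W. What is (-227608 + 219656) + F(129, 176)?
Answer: -7952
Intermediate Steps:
F(R, K) = 0 (F(R, K) = (R - R)/16 = 0*(1/16) = 0)
(-227608 + 219656) + F(129, 176) = (-227608 + 219656) + 0 = -7952 + 0 = -7952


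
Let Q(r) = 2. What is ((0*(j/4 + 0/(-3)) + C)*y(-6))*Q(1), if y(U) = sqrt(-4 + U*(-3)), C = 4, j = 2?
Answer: 8*sqrt(14) ≈ 29.933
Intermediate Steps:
y(U) = sqrt(-4 - 3*U)
((0*(j/4 + 0/(-3)) + C)*y(-6))*Q(1) = ((0*(2/4 + 0/(-3)) + 4)*sqrt(-4 - 3*(-6)))*2 = ((0*(2*(1/4) + 0*(-1/3)) + 4)*sqrt(-4 + 18))*2 = ((0*(1/2 + 0) + 4)*sqrt(14))*2 = ((0*(1/2) + 4)*sqrt(14))*2 = ((0 + 4)*sqrt(14))*2 = (4*sqrt(14))*2 = 8*sqrt(14)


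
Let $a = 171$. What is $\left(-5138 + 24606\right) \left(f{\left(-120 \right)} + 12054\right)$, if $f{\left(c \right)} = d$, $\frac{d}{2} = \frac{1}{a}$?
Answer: $\frac{40128142448}{171} \approx 2.3467 \cdot 10^{8}$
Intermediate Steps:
$d = \frac{2}{171} \approx 0.011696$
$f{\left(c \right)} = \frac{2}{171}$
$\left(-5138 + 24606\right) \left(f{\left(-120 \right)} + 12054\right) = \left(-5138 + 24606\right) \left(\frac{2}{171} + 12054\right) = 19468 \cdot \frac{2061236}{171} = \frac{40128142448}{171}$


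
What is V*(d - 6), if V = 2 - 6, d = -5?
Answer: 44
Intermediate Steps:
V = -4
V*(d - 6) = -4*(-5 - 6) = -4*(-11) = 44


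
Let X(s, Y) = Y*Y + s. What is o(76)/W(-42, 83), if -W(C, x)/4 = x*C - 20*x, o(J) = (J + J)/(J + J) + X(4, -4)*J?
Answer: 1521/20584 ≈ 0.073892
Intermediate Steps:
X(s, Y) = s + Y² (X(s, Y) = Y² + s = s + Y²)
o(J) = 1 + 20*J (o(J) = (J + J)/(J + J) + (4 + (-4)²)*J = (2*J)/((2*J)) + (4 + 16)*J = (2*J)*(1/(2*J)) + 20*J = 1 + 20*J)
W(C, x) = 80*x - 4*C*x (W(C, x) = -4*(x*C - 20*x) = -4*(C*x - 20*x) = -4*(-20*x + C*x) = 80*x - 4*C*x)
o(76)/W(-42, 83) = (1 + 20*76)/((4*83*(20 - 1*(-42)))) = (1 + 1520)/((4*83*(20 + 42))) = 1521/((4*83*62)) = 1521/20584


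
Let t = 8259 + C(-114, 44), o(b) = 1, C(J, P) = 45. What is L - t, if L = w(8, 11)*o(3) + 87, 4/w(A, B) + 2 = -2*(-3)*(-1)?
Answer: -16435/2 ≈ -8217.5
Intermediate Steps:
w(A, B) = -½ (w(A, B) = 4/(-2 - 2*(-3)*(-1)) = 4/(-2 + 6*(-1)) = 4/(-2 - 6) = 4/(-8) = 4*(-⅛) = -½)
t = 8304 (t = 8259 + 45 = 8304)
L = 173/2 (L = -½*1 + 87 = -½ + 87 = 173/2 ≈ 86.500)
L - t = 173/2 - 1*8304 = 173/2 - 8304 = -16435/2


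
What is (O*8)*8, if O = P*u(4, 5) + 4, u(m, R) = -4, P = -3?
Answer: 1024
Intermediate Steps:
O = 16 (O = -3*(-4) + 4 = 12 + 4 = 16)
(O*8)*8 = (16*8)*8 = 128*8 = 1024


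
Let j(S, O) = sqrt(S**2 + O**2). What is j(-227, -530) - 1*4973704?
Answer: -4973704 + sqrt(332429) ≈ -4.9731e+6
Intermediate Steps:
j(S, O) = sqrt(O**2 + S**2)
j(-227, -530) - 1*4973704 = sqrt((-530)**2 + (-227)**2) - 1*4973704 = sqrt(280900 + 51529) - 4973704 = sqrt(332429) - 4973704 = -4973704 + sqrt(332429)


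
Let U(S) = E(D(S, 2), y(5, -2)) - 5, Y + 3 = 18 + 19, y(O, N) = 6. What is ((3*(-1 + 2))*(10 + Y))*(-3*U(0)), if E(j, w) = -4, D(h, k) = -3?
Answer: 3564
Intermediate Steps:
Y = 34 (Y = -3 + (18 + 19) = -3 + 37 = 34)
U(S) = -9 (U(S) = -4 - 5 = -9)
((3*(-1 + 2))*(10 + Y))*(-3*U(0)) = ((3*(-1 + 2))*(10 + 34))*(-3*(-9)) = ((3*1)*44)*27 = (3*44)*27 = 132*27 = 3564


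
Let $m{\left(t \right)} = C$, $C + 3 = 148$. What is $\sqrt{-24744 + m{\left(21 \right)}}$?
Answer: $i \sqrt{24599} \approx 156.84 i$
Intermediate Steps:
$C = 145$ ($C = -3 + 148 = 145$)
$m{\left(t \right)} = 145$
$\sqrt{-24744 + m{\left(21 \right)}} = \sqrt{-24744 + 145} = \sqrt{-24599} = i \sqrt{24599}$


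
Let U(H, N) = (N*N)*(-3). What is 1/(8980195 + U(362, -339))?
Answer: 1/8635432 ≈ 1.1580e-7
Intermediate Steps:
U(H, N) = -3*N**2 (U(H, N) = N**2*(-3) = -3*N**2)
1/(8980195 + U(362, -339)) = 1/(8980195 - 3*(-339)**2) = 1/(8980195 - 3*114921) = 1/(8980195 - 344763) = 1/8635432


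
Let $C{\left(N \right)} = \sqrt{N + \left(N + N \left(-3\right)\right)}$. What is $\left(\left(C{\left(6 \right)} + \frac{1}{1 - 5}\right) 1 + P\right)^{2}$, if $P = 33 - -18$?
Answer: $\frac{41113}{16} + \frac{203 i \sqrt{6}}{2} \approx 2569.6 + 248.62 i$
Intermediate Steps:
$P = 51$ ($P = 33 + 18 = 51$)
$C{\left(N \right)} = \sqrt{- N}$ ($C{\left(N \right)} = \sqrt{N + \left(N - 3 N\right)} = \sqrt{N - 2 N} = \sqrt{- N}$)
$\left(\left(C{\left(6 \right)} + \frac{1}{1 - 5}\right) 1 + P\right)^{2} = \left(\left(\sqrt{\left(-1\right) 6} + \frac{1}{1 - 5}\right) 1 + 51\right)^{2} = \left(\left(\sqrt{-6} + \frac{1}{-4}\right) 1 + 51\right)^{2} = \left(\left(i \sqrt{6} - \frac{1}{4}\right) 1 + 51\right)^{2} = \left(\left(- \frac{1}{4} + i \sqrt{6}\right) 1 + 51\right)^{2} = \left(\left(- \frac{1}{4} + i \sqrt{6}\right) + 51\right)^{2} = \left(\frac{203}{4} + i \sqrt{6}\right)^{2}$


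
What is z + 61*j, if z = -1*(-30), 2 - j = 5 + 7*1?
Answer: -580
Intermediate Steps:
j = -10 (j = 2 - (5 + 7*1) = 2 - (5 + 7) = 2 - 1*12 = 2 - 12 = -10)
z = 30
z + 61*j = 30 + 61*(-10) = 30 - 610 = -580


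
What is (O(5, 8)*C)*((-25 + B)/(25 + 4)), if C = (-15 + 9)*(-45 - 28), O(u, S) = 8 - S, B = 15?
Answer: 0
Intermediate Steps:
C = 438 (C = -6*(-73) = 438)
(O(5, 8)*C)*((-25 + B)/(25 + 4)) = ((8 - 1*8)*438)*((-25 + 15)/(25 + 4)) = ((8 - 8)*438)*(-10/29) = (0*438)*(-10*1/29) = 0*(-10/29) = 0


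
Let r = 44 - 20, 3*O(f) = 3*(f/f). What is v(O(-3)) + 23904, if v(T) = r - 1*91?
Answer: 23837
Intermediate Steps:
O(f) = 1 (O(f) = (3*(f/f))/3 = (3*1)/3 = (⅓)*3 = 1)
r = 24
v(T) = -67 (v(T) = 24 - 1*91 = 24 - 91 = -67)
v(O(-3)) + 23904 = -67 + 23904 = 23837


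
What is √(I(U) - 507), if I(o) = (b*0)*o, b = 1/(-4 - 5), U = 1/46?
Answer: 13*I*√3 ≈ 22.517*I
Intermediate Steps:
U = 1/46 ≈ 0.021739
b = -⅑ (b = 1/(-9) = -⅑ ≈ -0.11111)
I(o) = 0 (I(o) = (-⅑*0)*o = 0*o = 0)
√(I(U) - 507) = √(0 - 507) = √(-507) = 13*I*√3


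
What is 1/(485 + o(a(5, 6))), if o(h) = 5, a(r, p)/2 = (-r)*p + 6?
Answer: 1/490 ≈ 0.0020408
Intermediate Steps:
a(r, p) = 12 - 2*p*r (a(r, p) = 2*((-r)*p + 6) = 2*(-p*r + 6) = 2*(6 - p*r) = 12 - 2*p*r)
1/(485 + o(a(5, 6))) = 1/(485 + 5) = 1/490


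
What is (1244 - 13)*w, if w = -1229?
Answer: -1512899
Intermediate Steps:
(1244 - 13)*w = (1244 - 13)*(-1229) = 1231*(-1229) = -1512899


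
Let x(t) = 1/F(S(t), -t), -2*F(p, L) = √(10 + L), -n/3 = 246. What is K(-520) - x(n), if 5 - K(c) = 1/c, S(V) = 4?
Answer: 2601/520 + √187/187 ≈ 5.0751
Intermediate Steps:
K(c) = 5 - 1/c
n = -738 (n = -3*246 = -738)
F(p, L) = -√(10 + L)/2
x(t) = -2/√(10 - t) (x(t) = 1/(-√(10 - t)/2) = -2/√(10 - t))
K(-520) - x(n) = (5 - 1/(-520)) - (-2)/√(10 - 1*(-738)) = (5 - 1*(-1/520)) - (-2)/√(10 + 738) = (5 + 1/520) - (-2)/√748 = 2601/520 - (-2)*√187/374 = 2601/520 - (-1)*√187/187 = 2601/520 + √187/187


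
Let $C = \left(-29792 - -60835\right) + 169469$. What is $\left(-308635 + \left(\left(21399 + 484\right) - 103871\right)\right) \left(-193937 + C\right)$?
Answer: $-2568346225$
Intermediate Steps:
$C = 200512$ ($C = \left(-29792 + 60835\right) + 169469 = 31043 + 169469 = 200512$)
$\left(-308635 + \left(\left(21399 + 484\right) - 103871\right)\right) \left(-193937 + C\right) = \left(-308635 + \left(\left(21399 + 484\right) - 103871\right)\right) \left(-193937 + 200512\right) = \left(-308635 + \left(21883 - 103871\right)\right) 6575 = \left(-308635 - 81988\right) 6575 = \left(-390623\right) 6575 = -2568346225$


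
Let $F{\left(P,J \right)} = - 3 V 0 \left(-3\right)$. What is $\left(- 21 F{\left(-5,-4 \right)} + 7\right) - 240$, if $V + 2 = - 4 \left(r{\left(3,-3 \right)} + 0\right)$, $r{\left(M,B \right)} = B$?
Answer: $-233$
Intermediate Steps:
$V = 10$ ($V = -2 - 4 \left(-3 + 0\right) = -2 - -12 = -2 + 12 = 10$)
$F{\left(P,J \right)} = 0$ ($F{\left(P,J \right)} = \left(-3\right) 10 \cdot 0 \left(-3\right) = \left(-30\right) 0 = 0$)
$\left(- 21 F{\left(-5,-4 \right)} + 7\right) - 240 = \left(\left(-21\right) 0 + 7\right) - 240 = \left(0 + 7\right) - 240 = 7 - 240 = -233$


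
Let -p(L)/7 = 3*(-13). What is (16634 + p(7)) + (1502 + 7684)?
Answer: 26093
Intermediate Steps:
p(L) = 273 (p(L) = -21*(-13) = -7*(-39) = 273)
(16634 + p(7)) + (1502 + 7684) = (16634 + 273) + (1502 + 7684) = 16907 + 9186 = 26093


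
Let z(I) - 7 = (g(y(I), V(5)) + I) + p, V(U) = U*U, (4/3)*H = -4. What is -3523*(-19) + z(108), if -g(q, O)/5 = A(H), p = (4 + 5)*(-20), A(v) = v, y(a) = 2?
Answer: 66887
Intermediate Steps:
H = -3 (H = (3/4)*(-4) = -3)
V(U) = U**2
p = -180 (p = 9*(-20) = -180)
g(q, O) = 15 (g(q, O) = -5*(-3) = 15)
z(I) = -158 + I (z(I) = 7 + ((15 + I) - 180) = 7 + (-165 + I) = -158 + I)
-3523*(-19) + z(108) = -3523*(-19) + (-158 + 108) = 66937 - 50 = 66887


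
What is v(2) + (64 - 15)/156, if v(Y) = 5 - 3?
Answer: 361/156 ≈ 2.3141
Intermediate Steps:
v(Y) = 2
v(2) + (64 - 15)/156 = 2 + (64 - 15)/156 = 2 + 49*(1/156) = 2 + 49/156 = 361/156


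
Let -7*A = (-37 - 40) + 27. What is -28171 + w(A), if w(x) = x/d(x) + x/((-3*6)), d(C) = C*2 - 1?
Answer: -55017688/1953 ≈ -28171.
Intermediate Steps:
A = 50/7 (A = -((-37 - 40) + 27)/7 = -(-77 + 27)/7 = -1/7*(-50) = 50/7 ≈ 7.1429)
d(C) = -1 + 2*C (d(C) = 2*C - 1 = -1 + 2*C)
w(x) = -x/18 + x/(-1 + 2*x) (w(x) = x/(-1 + 2*x) + x/((-3*6)) = x/(-1 + 2*x) + x/(-18) = x/(-1 + 2*x) + x*(-1/18) = x/(-1 + 2*x) - x/18 = -x/18 + x/(-1 + 2*x))
-28171 + w(A) = -28171 + (1/18)*(50/7)*(19 - 2*50/7)/(-1 + 2*(50/7)) = -28171 + (1/18)*(50/7)*(19 - 100/7)/(-1 + 100/7) = -28171 + (1/18)*(50/7)*(33/7)/(93/7) = -28171 + (1/18)*(50/7)*(7/93)*(33/7) = -28171 + 275/1953 = -55017688/1953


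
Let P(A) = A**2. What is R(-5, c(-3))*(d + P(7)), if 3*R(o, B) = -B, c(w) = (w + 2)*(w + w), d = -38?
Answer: -22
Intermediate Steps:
c(w) = 2*w*(2 + w) (c(w) = (2 + w)*(2*w) = 2*w*(2 + w))
R(o, B) = -B/3 (R(o, B) = (-B)/3 = -B/3)
R(-5, c(-3))*(d + P(7)) = (-2*(-3)*(2 - 3)/3)*(-38 + 7**2) = (-2*(-3)*(-1)/3)*(-38 + 49) = -1/3*6*11 = -2*11 = -22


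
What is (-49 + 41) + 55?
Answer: 47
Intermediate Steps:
(-49 + 41) + 55 = -8 + 55 = 47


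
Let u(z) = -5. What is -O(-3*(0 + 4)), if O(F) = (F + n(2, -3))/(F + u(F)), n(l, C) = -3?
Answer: -15/17 ≈ -0.88235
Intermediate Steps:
O(F) = (-3 + F)/(-5 + F) (O(F) = (F - 3)/(F - 5) = (-3 + F)/(-5 + F))
-O(-3*(0 + 4)) = -(-3 - 3*(0 + 4))/(-5 - 3*(0 + 4)) = -(-3 - 3*4)/(-5 - 3*4) = -(-3 - 12)/(-5 - 12) = -(-15)/(-17) = -(-1)*(-15)/17 = -1*15/17 = -15/17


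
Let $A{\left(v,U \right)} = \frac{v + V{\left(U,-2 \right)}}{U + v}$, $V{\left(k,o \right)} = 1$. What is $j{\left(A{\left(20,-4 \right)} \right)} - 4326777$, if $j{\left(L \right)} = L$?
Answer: $- \frac{69228411}{16} \approx -4.3268 \cdot 10^{6}$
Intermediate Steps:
$A{\left(v,U \right)} = \frac{1 + v}{U + v}$ ($A{\left(v,U \right)} = \frac{v + 1}{U + v} = \frac{1 + v}{U + v}$)
$j{\left(A{\left(20,-4 \right)} \right)} - 4326777 = \frac{1 + 20}{-4 + 20} - 4326777 = \frac{1}{16} \cdot 21 - 4326777 = \frac{21}{16} - 4326777 = - \frac{69228411}{16}$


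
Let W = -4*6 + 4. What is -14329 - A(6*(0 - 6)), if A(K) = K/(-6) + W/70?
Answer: -100343/7 ≈ -14335.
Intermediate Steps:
W = -20 (W = -24 + 4 = -20)
A(K) = -2/7 - K/6 (A(K) = K/(-6) - 20/70 = K*(-⅙) - 20*1/70 = -K/6 - 2/7 = -2/7 - K/6)
-14329 - A(6*(0 - 6)) = -14329 - (-2/7 - (0 - 6)) = -14329 - (-2/7 - (-6)) = -14329 - (-2/7 - ⅙*(-36)) = -14329 - (-2/7 + 6) = -14329 - 1*40/7 = -14329 - 40/7 = -100343/7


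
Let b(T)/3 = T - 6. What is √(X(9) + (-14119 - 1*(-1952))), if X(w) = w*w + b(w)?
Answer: I*√12077 ≈ 109.9*I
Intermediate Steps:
b(T) = -18 + 3*T (b(T) = 3*(T - 6) = 3*(-6 + T) = -18 + 3*T)
X(w) = -18 + w² + 3*w (X(w) = w*w + (-18 + 3*w) = w² + (-18 + 3*w) = -18 + w² + 3*w)
√(X(9) + (-14119 - 1*(-1952))) = √((-18 + 9² + 3*9) + (-14119 - 1*(-1952))) = √((-18 + 81 + 27) + (-14119 + 1952)) = √(90 - 12167) = √(-12077) = I*√12077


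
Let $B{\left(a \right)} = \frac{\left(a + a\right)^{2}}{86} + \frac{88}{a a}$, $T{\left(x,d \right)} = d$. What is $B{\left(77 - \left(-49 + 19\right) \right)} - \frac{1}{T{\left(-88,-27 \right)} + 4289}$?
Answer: $\frac{1117338154025}{2098212434} \approx 532.52$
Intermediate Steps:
$B{\left(a \right)} = \frac{88}{a^{2}} + \frac{2 a^{2}}{43}$ ($B{\left(a \right)} = \left(2 a\right)^{2} \cdot \frac{1}{86} + \frac{88}{a^{2}} = 4 a^{2} \cdot \frac{1}{86} + \frac{88}{a^{2}} = \frac{2 a^{2}}{43} + \frac{88}{a^{2}} = \frac{88}{a^{2}} + \frac{2 a^{2}}{43}$)
$B{\left(77 - \left(-49 + 19\right) \right)} - \frac{1}{T{\left(-88,-27 \right)} + 4289} = \frac{2 \left(1892 + \left(77 - \left(-49 + 19\right)\right)^{4}\right)}{43 \left(77 - \left(-49 + 19\right)\right)^{2}} - \frac{1}{-27 + 4289} = \frac{2 \left(1892 + \left(77 - -30\right)^{4}\right)}{43 \left(77 - -30\right)^{2}} - \frac{1}{4262} = \frac{2 \left(1892 + \left(77 + 30\right)^{4}\right)}{43 \left(77 + 30\right)^{2}} - \frac{1}{4262} = \frac{2 \left(1892 + 107^{4}\right)}{43 \cdot 11449} - \frac{1}{4262} = \frac{2}{43} \cdot \frac{1}{11449} \left(1892 + 131079601\right) - \frac{1}{4262} = \frac{2}{43} \cdot \frac{1}{11449} \cdot 131081493 - \frac{1}{4262} = \frac{262162986}{492307} - \frac{1}{4262} = \frac{1117338154025}{2098212434}$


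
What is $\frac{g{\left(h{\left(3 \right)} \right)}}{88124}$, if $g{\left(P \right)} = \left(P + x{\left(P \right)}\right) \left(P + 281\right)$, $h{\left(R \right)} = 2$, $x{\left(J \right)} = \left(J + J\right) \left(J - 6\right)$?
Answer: $- \frac{1981}{44062} \approx -0.044959$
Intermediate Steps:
$x{\left(J \right)} = 2 J \left(-6 + J\right)$
$g{\left(P \right)} = \left(281 + P\right) \left(P + 2 P \left(-6 + P\right)\right)$ ($g{\left(P \right)} = \left(P + 2 P \left(-6 + P\right)\right) \left(P + 281\right) = \left(P + 2 P \left(-6 + P\right)\right) \left(281 + P\right) = \left(281 + P\right) \left(P + 2 P \left(-6 + P\right)\right)$)
$\frac{g{\left(h{\left(3 \right)} \right)}}{88124} = \frac{2 \left(-3091 + 2 \cdot 2^{2} + 551 \cdot 2\right)}{88124} = 2 \left(-3091 + 2 \cdot 4 + 1102\right) \frac{1}{88124} = 2 \left(-3091 + 8 + 1102\right) \frac{1}{88124} = 2 \left(-1981\right) \frac{1}{88124} = \left(-3962\right) \frac{1}{88124} = - \frac{1981}{44062}$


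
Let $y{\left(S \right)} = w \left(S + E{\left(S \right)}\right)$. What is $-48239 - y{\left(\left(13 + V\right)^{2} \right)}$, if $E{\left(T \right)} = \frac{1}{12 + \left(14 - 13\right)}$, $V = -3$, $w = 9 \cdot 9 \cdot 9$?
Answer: $- \frac{1575536}{13} \approx -1.212 \cdot 10^{5}$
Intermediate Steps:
$w = 729$ ($w = 81 \cdot 9 = 729$)
$E{\left(T \right)} = \frac{1}{13}$ ($E{\left(T \right)} = \frac{1}{12 + \left(14 - 13\right)} = \frac{1}{12 + 1} = \frac{1}{13}$)
$y{\left(S \right)} = \frac{729}{13} + 729 S$ ($y{\left(S \right)} = 729 \left(S + \frac{1}{13}\right) = 729 \left(\frac{1}{13} + S\right) = \frac{729}{13} + 729 S$)
$-48239 - y{\left(\left(13 + V\right)^{2} \right)} = -48239 - \left(\frac{729}{13} + 729 \left(13 - 3\right)^{2}\right) = -48239 - \left(\frac{729}{13} + 729 \cdot 10^{2}\right) = -48239 - \left(\frac{729}{13} + 729 \cdot 100\right) = -48239 - \left(\frac{729}{13} + 72900\right) = -48239 - \frac{948429}{13} = - \frac{1575536}{13}$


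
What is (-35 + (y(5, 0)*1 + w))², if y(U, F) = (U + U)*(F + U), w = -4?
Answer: 121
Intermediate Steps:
y(U, F) = 2*U*(F + U) (y(U, F) = (2*U)*(F + U) = 2*U*(F + U))
(-35 + (y(5, 0)*1 + w))² = (-35 + ((2*5*(0 + 5))*1 - 4))² = (-35 + ((2*5*5)*1 - 4))² = (-35 + (50*1 - 4))² = (-35 + (50 - 4))² = (-35 + 46)² = 11² = 121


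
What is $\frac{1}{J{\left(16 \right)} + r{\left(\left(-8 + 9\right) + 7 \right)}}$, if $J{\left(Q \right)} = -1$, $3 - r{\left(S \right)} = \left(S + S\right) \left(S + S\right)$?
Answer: $- \frac{1}{254} \approx -0.003937$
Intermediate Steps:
$r{\left(S \right)} = 3 - 4 S^{2}$ ($r{\left(S \right)} = 3 - \left(S + S\right) \left(S + S\right) = 3 - 2 S 2 S = 3 - 4 S^{2}$)
$\frac{1}{J{\left(16 \right)} + r{\left(\left(-8 + 9\right) + 7 \right)}} = \frac{1}{-1 + \left(3 - 4 \left(\left(-8 + 9\right) + 7\right)^{2}\right)} = \frac{1}{-1 + \left(3 - 4 \left(1 + 7\right)^{2}\right)} = \frac{1}{-1 + \left(3 - 4 \cdot 8^{2}\right)} = \frac{1}{-1 + \left(3 - 256\right)} = \frac{1}{-1 - 253} = \frac{1}{-254} = - \frac{1}{254}$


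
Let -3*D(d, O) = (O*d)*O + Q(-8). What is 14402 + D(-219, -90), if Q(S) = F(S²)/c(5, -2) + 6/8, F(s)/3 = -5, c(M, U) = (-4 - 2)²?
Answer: 5451317/9 ≈ 6.0570e+5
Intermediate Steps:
c(M, U) = 36 (c(M, U) = (-6)² = 36)
F(s) = -15 (F(s) = 3*(-5) = -15)
Q(S) = ⅓ (Q(S) = -15/36 + 6/8 = -15*1/36 + 6*(⅛) = -5/12 + ¾ = ⅓)
D(d, O) = -⅑ - d*O²/3 (D(d, O) = -((O*d)*O + ⅓)/3 = -(d*O² + ⅓)/3 = -(⅓ + d*O²)/3 = -⅑ - d*O²/3)
14402 + D(-219, -90) = 14402 + (-⅑ - ⅓*(-219)*(-90)²) = 14402 + (-⅑ - ⅓*(-219)*8100) = 14402 + (-⅑ + 591300) = 14402 + 5321699/9 = 5451317/9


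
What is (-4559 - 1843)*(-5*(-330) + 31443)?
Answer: -211861386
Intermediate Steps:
(-4559 - 1843)*(-5*(-330) + 31443) = -6402*(1650 + 31443) = -6402*33093 = -211861386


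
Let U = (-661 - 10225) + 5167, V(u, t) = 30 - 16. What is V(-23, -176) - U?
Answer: 5733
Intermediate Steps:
V(u, t) = 14
U = -5719 (U = -10886 + 5167 = -5719)
V(-23, -176) - U = 14 - 1*(-5719) = 14 + 5719 = 5733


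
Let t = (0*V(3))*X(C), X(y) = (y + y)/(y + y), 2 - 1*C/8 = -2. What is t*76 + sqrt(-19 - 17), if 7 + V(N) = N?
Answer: 6*I ≈ 6.0*I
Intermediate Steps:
C = 32 (C = 16 - 8*(-2) = 16 + 16 = 32)
V(N) = -7 + N
X(y) = 1 (X(y) = (2*y)/((2*y)) = (2*y)*(1/(2*y)) = 1)
t = 0 (t = (0*(-7 + 3))*1 = (0*(-4))*1 = 0*1 = 0)
t*76 + sqrt(-19 - 17) = 0*76 + sqrt(-19 - 17) = 0 + sqrt(-36) = 0 + 6*I = 6*I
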